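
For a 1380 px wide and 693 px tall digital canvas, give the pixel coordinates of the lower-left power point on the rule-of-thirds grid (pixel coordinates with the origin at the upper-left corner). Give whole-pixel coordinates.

x = 460 px, y = 462 px

The lower-left point sits one-third of the way across and two-thirds of the way down.
x = 1 × 1380/3 ≈ 460; y = 2 × 693/3 ≈ 462.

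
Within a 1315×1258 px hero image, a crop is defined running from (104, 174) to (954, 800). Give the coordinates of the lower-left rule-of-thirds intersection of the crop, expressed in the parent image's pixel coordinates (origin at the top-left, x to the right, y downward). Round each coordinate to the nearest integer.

x = 387 px, y = 591 px

Crop width = 954 − 104 = 850 px; one third is 283.33 px.
Crop height = 800 − 174 = 626 px; one third is 208.67 px.
The lower-left point is one-third across and two-thirds down within the crop:
x = 104 + 1 × 283.33 ≈ 387; y = 174 + 2 × 208.67 ≈ 591.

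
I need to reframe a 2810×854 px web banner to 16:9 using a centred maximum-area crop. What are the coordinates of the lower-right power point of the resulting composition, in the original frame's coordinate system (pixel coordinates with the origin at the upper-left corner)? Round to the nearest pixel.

x = 1658 px, y = 569 px

2810/854 > 16/9, so the 16:9 crop keeps the full height 854 and trims width to 854 × 16/9 = 1518.22 px.
Left offset = (2810 − 1518.22)/2 = 645.89 px; top offset = 0.
Lower-right is two-thirds across and two-thirds down within the crop:
x = 645.89 + 2 × 1518.22/3 ≈ 1658; y = 0.00 + 2 × 854.00/3 ≈ 569.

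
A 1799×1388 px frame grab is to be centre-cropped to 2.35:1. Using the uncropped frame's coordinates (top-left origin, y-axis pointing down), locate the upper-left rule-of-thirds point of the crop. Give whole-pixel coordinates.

x = 600 px, y = 566 px

1799/1388 < 2.35/1, so the 2.35:1 crop keeps the full width 1799 and trims height to 1799 × 1/2.35 = 765.53 px.
Top offset = (1388 − 765.53)/2 = 311.23 px; left offset = 0.
Upper-left is one-third across and one-third down within the crop:
x = 0.00 + 1 × 1799.00/3 ≈ 600; y = 311.23 + 1 × 765.53/3 ≈ 566.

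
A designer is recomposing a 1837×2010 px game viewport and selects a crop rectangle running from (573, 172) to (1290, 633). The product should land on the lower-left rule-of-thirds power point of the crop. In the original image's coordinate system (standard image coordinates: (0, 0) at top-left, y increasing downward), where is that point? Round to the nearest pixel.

x = 812 px, y = 479 px

Crop width = 1290 − 573 = 717 px; one third is 239.00 px.
Crop height = 633 − 172 = 461 px; one third is 153.67 px.
The lower-left point is one-third across and two-thirds down within the crop:
x = 573 + 1 × 239.00 ≈ 812; y = 172 + 2 × 153.67 ≈ 479.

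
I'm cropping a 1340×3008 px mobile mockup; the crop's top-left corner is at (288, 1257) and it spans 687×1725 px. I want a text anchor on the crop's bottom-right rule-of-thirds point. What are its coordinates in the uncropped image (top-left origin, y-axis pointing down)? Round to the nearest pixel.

(746, 2407)

One third of the crop width 687 is 229.00 px.
One third of the crop height 1725 is 575.00 px.
The bottom-right point is two-thirds across and two-thirds down within the crop:
x = 288 + 2 × 229.00 ≈ 746; y = 1257 + 2 × 575.00 ≈ 2407.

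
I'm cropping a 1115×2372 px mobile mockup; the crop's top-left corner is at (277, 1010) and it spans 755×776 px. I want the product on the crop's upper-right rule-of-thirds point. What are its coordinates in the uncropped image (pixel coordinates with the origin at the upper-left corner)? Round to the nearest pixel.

(780, 1269)

One third of the crop width 755 is 251.67 px.
One third of the crop height 776 is 258.67 px.
The upper-right point is two-thirds across and one-third down within the crop:
x = 277 + 2 × 251.67 ≈ 780; y = 1010 + 1 × 258.67 ≈ 1269.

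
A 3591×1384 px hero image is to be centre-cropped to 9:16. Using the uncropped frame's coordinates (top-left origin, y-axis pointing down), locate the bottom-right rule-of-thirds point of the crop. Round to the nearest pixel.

x = 1925 px, y = 923 px

3591/1384 > 9/16, so the 9:16 crop keeps the full height 1384 and trims width to 1384 × 9/16 = 778.50 px.
Left offset = (3591 − 778.50)/2 = 1406.25 px; top offset = 0.
Bottom-right is two-thirds across and two-thirds down within the crop:
x = 1406.25 + 2 × 778.50/3 ≈ 1925; y = 0.00 + 2 × 1384.00/3 ≈ 923.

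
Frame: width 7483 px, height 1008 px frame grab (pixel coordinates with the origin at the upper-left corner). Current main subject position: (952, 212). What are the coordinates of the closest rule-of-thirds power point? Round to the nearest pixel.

Third lines: x ∈ {2494, 4989}, y ∈ {336, 672}.
952 is closer to x = 2494; 212 is closer to y = 336.
So the nearest intersection is the upper-left power point.

x = 2494 px, y = 336 px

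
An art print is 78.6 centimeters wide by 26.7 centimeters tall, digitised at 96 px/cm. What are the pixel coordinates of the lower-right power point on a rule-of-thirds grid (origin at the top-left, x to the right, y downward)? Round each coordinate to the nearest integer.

x = 5030 px, y = 1709 px

In pixels the canvas is 78.6 × 96 = 7545.6 wide and 26.7 × 96 = 2563.2 tall.
The lower-right point is two-thirds across and two-thirds down:
x = 2 × 7545.6/3 ≈ 5030; y = 2 × 2563.2/3 ≈ 1709.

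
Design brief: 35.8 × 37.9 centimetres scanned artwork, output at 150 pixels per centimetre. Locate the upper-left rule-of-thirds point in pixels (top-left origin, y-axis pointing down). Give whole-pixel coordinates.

(1790, 1895)

In pixels the canvas is 35.8 × 150 = 5370 wide and 37.9 × 150 = 5685 tall.
The upper-left point is one-third across and one-third down:
x = 1 × 5370/3 ≈ 1790; y = 1 × 5685/3 ≈ 1895.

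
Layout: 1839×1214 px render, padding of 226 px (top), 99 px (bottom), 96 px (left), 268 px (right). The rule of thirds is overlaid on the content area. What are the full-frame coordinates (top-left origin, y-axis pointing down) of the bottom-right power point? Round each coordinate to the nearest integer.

Content width = 1839 − 96 − 268 = 1475 px; content height = 1214 − 226 − 99 = 889 px.
Bottom-right is two-thirds across and two-thirds down within the content area.
x = 96 + 2 × 1475/3 = 96 + 983.33 ≈ 1079
y = 226 + 2 × 889/3 = 226 + 592.67 ≈ 819

(1079, 819)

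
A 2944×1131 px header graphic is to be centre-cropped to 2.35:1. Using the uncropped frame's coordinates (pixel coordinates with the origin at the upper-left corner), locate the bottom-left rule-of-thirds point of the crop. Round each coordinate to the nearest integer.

2944/1131 > 2.35/1, so the 2.35:1 crop keeps the full height 1131 and trims width to 1131 × 2.35/1 = 2657.85 px.
Left offset = (2944 − 2657.85)/2 = 143.08 px; top offset = 0.
Bottom-left is one-third across and two-thirds down within the crop:
x = 143.08 + 1 × 2657.85/3 ≈ 1029; y = 0.00 + 2 × 1131.00/3 ≈ 754.

x = 1029 px, y = 754 px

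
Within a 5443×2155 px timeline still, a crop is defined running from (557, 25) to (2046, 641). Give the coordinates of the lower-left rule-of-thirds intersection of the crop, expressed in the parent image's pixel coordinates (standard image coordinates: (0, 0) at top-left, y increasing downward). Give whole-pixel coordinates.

(1053, 436)

Crop width = 2046 − 557 = 1489 px; one third is 496.33 px.
Crop height = 641 − 25 = 616 px; one third is 205.33 px.
The lower-left point is one-third across and two-thirds down within the crop:
x = 557 + 1 × 496.33 ≈ 1053; y = 25 + 2 × 205.33 ≈ 436.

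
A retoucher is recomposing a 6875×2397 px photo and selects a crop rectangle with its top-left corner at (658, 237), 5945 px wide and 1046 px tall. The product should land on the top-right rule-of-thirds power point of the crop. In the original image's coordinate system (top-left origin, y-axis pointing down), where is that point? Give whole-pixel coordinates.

(4621, 586)

One third of the crop width 5945 is 1981.67 px.
One third of the crop height 1046 is 348.67 px.
The top-right point is two-thirds across and one-third down within the crop:
x = 658 + 2 × 1981.67 ≈ 4621; y = 237 + 1 × 348.67 ≈ 586.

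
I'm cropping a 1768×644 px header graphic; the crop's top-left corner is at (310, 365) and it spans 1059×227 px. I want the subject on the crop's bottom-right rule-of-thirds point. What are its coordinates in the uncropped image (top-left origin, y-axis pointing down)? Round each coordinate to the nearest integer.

One third of the crop width 1059 is 353.00 px.
One third of the crop height 227 is 75.67 px.
The bottom-right point is two-thirds across and two-thirds down within the crop:
x = 310 + 2 × 353.00 ≈ 1016; y = 365 + 2 × 75.67 ≈ 516.

x = 1016 px, y = 516 px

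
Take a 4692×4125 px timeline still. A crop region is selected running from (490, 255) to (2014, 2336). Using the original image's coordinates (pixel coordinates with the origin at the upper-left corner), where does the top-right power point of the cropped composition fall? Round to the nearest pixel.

Crop width = 2014 − 490 = 1524 px; one third is 508.00 px.
Crop height = 2336 − 255 = 2081 px; one third is 693.67 px.
The top-right point is two-thirds across and one-third down within the crop:
x = 490 + 2 × 508.00 ≈ 1506; y = 255 + 1 × 693.67 ≈ 949.

x = 1506 px, y = 949 px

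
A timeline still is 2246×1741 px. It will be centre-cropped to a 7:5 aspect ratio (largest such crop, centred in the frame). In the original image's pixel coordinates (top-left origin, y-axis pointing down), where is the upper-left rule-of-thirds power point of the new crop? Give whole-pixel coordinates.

2246/1741 < 7/5, so the 7:5 crop keeps the full width 2246 and trims height to 2246 × 5/7 = 1604.29 px.
Top offset = (1741 − 1604.29)/2 = 68.36 px; left offset = 0.
Upper-left is one-third across and one-third down within the crop:
x = 0.00 + 1 × 2246.00/3 ≈ 749; y = 68.36 + 1 × 1604.29/3 ≈ 603.

(749, 603)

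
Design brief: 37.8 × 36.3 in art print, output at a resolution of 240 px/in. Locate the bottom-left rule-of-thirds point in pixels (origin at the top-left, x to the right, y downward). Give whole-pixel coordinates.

(3024, 5808)

In pixels the canvas is 37.8 × 240 = 9072 wide and 36.3 × 240 = 8712 tall.
The bottom-left point is one-third across and two-thirds down:
x = 1 × 9072/3 ≈ 3024; y = 2 × 8712/3 ≈ 5808.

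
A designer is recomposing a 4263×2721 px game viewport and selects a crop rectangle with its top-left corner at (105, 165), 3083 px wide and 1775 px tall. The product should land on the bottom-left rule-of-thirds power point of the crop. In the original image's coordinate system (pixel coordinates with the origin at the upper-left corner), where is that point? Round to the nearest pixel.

One third of the crop width 3083 is 1027.67 px.
One third of the crop height 1775 is 591.67 px.
The bottom-left point is one-third across and two-thirds down within the crop:
x = 105 + 1 × 1027.67 ≈ 1133; y = 165 + 2 × 591.67 ≈ 1348.

(1133, 1348)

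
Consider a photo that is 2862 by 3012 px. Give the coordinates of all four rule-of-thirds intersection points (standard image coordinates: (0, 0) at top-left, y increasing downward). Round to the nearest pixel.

(954, 1004), (1908, 1004), (954, 2008), (1908, 2008)

One third of 2862 is 954; one third of 3012 is 1004.
Vertical third lines at x = 954 and x = 1908; horizontal third lines at y = 1004 and y = 2008.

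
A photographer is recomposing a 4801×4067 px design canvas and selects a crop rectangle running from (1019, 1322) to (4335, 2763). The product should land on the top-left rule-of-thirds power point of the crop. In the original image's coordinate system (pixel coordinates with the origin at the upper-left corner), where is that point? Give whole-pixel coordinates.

(2124, 1802)

Crop width = 4335 − 1019 = 3316 px; one third is 1105.33 px.
Crop height = 2763 − 1322 = 1441 px; one third is 480.33 px.
The top-left point is one-third across and one-third down within the crop:
x = 1019 + 1 × 1105.33 ≈ 2124; y = 1322 + 1 × 480.33 ≈ 1802.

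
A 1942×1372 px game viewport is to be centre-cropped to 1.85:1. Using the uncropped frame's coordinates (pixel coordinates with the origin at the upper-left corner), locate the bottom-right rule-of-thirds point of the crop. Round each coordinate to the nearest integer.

x = 1295 px, y = 861 px

1942/1372 < 1.85/1, so the 1.85:1 crop keeps the full width 1942 and trims height to 1942 × 1/1.85 = 1049.73 px.
Top offset = (1372 − 1049.73)/2 = 161.14 px; left offset = 0.
Bottom-right is two-thirds across and two-thirds down within the crop:
x = 0.00 + 2 × 1942.00/3 ≈ 1295; y = 161.14 + 2 × 1049.73/3 ≈ 861.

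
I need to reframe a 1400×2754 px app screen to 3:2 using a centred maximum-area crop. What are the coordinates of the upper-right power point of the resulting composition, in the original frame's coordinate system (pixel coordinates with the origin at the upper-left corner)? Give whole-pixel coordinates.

1400/2754 < 3/2, so the 3:2 crop keeps the full width 1400 and trims height to 1400 × 2/3 = 933.33 px.
Top offset = (2754 − 933.33)/2 = 910.33 px; left offset = 0.
Upper-right is two-thirds across and one-third down within the crop:
x = 0.00 + 2 × 1400.00/3 ≈ 933; y = 910.33 + 1 × 933.33/3 ≈ 1221.

(933, 1221)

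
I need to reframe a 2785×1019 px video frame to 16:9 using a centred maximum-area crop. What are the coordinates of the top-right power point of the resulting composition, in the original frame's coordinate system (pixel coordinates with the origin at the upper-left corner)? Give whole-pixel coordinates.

2785/1019 > 16/9, so the 16:9 crop keeps the full height 1019 and trims width to 1019 × 16/9 = 1811.56 px.
Left offset = (2785 − 1811.56)/2 = 486.72 px; top offset = 0.
Top-right is two-thirds across and one-third down within the crop:
x = 486.72 + 2 × 1811.56/3 ≈ 1694; y = 0.00 + 1 × 1019.00/3 ≈ 340.

x = 1694 px, y = 340 px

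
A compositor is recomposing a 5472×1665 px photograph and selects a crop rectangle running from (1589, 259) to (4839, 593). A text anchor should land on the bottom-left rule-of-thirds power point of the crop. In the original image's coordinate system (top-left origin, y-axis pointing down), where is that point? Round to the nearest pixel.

Crop width = 4839 − 1589 = 3250 px; one third is 1083.33 px.
Crop height = 593 − 259 = 334 px; one third is 111.33 px.
The bottom-left point is one-third across and two-thirds down within the crop:
x = 1589 + 1 × 1083.33 ≈ 2672; y = 259 + 2 × 111.33 ≈ 482.

x = 2672 px, y = 482 px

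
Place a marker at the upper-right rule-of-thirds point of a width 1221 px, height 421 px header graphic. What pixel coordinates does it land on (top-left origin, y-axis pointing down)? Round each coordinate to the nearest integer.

x = 814 px, y = 140 px

The upper-right point sits two-thirds of the way across and one-third of the way down.
x = 2 × 1221/3 ≈ 814; y = 1 × 421/3 ≈ 140.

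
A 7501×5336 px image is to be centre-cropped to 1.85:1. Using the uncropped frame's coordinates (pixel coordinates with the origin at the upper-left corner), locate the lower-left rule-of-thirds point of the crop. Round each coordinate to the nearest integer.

(2500, 3344)

7501/5336 < 1.85/1, so the 1.85:1 crop keeps the full width 7501 and trims height to 7501 × 1/1.85 = 4054.59 px.
Top offset = (5336 − 4054.59)/2 = 640.70 px; left offset = 0.
Lower-left is one-third across and two-thirds down within the crop:
x = 0.00 + 1 × 7501.00/3 ≈ 2500; y = 640.70 + 2 × 4054.59/3 ≈ 3344.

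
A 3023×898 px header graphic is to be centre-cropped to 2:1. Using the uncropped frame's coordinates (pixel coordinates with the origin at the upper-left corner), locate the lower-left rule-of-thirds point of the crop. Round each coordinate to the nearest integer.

3023/898 > 2/1, so the 2:1 crop keeps the full height 898 and trims width to 898 × 2/1 = 1796.00 px.
Left offset = (3023 − 1796.00)/2 = 613.50 px; top offset = 0.
Lower-left is one-third across and two-thirds down within the crop:
x = 613.50 + 1 × 1796.00/3 ≈ 1212; y = 0.00 + 2 × 898.00/3 ≈ 599.

(1212, 599)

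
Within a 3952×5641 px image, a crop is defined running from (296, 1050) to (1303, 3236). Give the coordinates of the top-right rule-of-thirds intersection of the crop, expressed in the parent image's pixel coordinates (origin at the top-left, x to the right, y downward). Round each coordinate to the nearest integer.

(967, 1779)

Crop width = 1303 − 296 = 1007 px; one third is 335.67 px.
Crop height = 3236 − 1050 = 2186 px; one third is 728.67 px.
The top-right point is two-thirds across and one-third down within the crop:
x = 296 + 2 × 335.67 ≈ 967; y = 1050 + 1 × 728.67 ≈ 1779.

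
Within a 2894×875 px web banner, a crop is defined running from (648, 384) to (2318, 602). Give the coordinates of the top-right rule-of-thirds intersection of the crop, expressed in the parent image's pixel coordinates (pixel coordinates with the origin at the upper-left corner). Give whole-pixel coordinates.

(1761, 457)

Crop width = 2318 − 648 = 1670 px; one third is 556.67 px.
Crop height = 602 − 384 = 218 px; one third is 72.67 px.
The top-right point is two-thirds across and one-third down within the crop:
x = 648 + 2 × 556.67 ≈ 1761; y = 384 + 1 × 72.67 ≈ 457.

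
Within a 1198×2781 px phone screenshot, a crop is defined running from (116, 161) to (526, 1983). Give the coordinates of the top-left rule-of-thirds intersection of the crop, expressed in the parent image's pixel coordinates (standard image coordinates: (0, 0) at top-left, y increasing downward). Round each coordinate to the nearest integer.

(253, 768)

Crop width = 526 − 116 = 410 px; one third is 136.67 px.
Crop height = 1983 − 161 = 1822 px; one third is 607.33 px.
The top-left point is one-third across and one-third down within the crop:
x = 116 + 1 × 136.67 ≈ 253; y = 161 + 1 × 607.33 ≈ 768.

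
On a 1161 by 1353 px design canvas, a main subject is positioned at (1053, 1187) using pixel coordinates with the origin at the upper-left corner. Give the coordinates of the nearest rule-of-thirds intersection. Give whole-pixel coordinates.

(774, 902)

Third lines: x ∈ {387, 774}, y ∈ {451, 902}.
1053 is closer to x = 774; 1187 is closer to y = 902.
So the nearest intersection is the lower-right power point.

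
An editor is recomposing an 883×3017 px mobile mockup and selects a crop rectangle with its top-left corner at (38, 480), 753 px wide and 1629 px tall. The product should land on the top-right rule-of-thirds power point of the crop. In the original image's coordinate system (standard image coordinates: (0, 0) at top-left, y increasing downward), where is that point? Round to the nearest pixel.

One third of the crop width 753 is 251.00 px.
One third of the crop height 1629 is 543.00 px.
The top-right point is two-thirds across and one-third down within the crop:
x = 38 + 2 × 251.00 ≈ 540; y = 480 + 1 × 543.00 ≈ 1023.

(540, 1023)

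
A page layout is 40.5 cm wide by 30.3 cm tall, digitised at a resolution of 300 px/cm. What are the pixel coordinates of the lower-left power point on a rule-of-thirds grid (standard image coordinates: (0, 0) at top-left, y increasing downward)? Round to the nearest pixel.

In pixels the canvas is 40.5 × 300 = 12150 wide and 30.3 × 300 = 9090 tall.
The lower-left point is one-third across and two-thirds down:
x = 1 × 12150/3 ≈ 4050; y = 2 × 9090/3 ≈ 6060.

x = 4050 px, y = 6060 px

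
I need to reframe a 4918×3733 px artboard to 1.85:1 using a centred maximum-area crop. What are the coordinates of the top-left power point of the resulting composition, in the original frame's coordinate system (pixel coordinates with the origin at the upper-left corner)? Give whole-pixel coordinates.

4918/3733 < 1.85/1, so the 1.85:1 crop keeps the full width 4918 and trims height to 4918 × 1/1.85 = 2658.38 px.
Top offset = (3733 − 2658.38)/2 = 537.31 px; left offset = 0.
Top-left is one-third across and one-third down within the crop:
x = 0.00 + 1 × 4918.00/3 ≈ 1639; y = 537.31 + 1 × 2658.38/3 ≈ 1423.

(1639, 1423)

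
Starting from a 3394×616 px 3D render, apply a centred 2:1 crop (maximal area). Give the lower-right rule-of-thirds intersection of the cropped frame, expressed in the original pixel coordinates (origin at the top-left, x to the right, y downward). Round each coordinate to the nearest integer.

(1902, 411)

3394/616 > 2/1, so the 2:1 crop keeps the full height 616 and trims width to 616 × 2/1 = 1232.00 px.
Left offset = (3394 − 1232.00)/2 = 1081.00 px; top offset = 0.
Lower-right is two-thirds across and two-thirds down within the crop:
x = 1081.00 + 2 × 1232.00/3 ≈ 1902; y = 0.00 + 2 × 616.00/3 ≈ 411.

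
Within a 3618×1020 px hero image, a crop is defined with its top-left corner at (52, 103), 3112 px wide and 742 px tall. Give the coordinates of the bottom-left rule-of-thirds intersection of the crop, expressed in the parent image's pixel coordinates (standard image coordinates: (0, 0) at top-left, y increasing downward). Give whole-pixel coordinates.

x = 1089 px, y = 598 px

One third of the crop width 3112 is 1037.33 px.
One third of the crop height 742 is 247.33 px.
The bottom-left point is one-third across and two-thirds down within the crop:
x = 52 + 1 × 1037.33 ≈ 1089; y = 103 + 2 × 247.33 ≈ 598.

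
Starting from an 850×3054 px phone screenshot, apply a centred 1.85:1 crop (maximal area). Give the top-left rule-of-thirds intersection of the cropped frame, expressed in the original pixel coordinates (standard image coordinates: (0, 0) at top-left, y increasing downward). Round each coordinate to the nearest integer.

850/3054 < 1.85/1, so the 1.85:1 crop keeps the full width 850 and trims height to 850 × 1/1.85 = 459.46 px.
Top offset = (3054 − 459.46)/2 = 1297.27 px; left offset = 0.
Top-left is one-third across and one-third down within the crop:
x = 0.00 + 1 × 850.00/3 ≈ 283; y = 1297.27 + 1 × 459.46/3 ≈ 1450.

x = 283 px, y = 1450 px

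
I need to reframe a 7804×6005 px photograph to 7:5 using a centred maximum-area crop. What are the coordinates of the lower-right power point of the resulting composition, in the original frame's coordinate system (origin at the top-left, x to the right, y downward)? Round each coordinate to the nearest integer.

7804/6005 < 7/5, so the 7:5 crop keeps the full width 7804 and trims height to 7804 × 5/7 = 5574.29 px.
Top offset = (6005 − 5574.29)/2 = 215.36 px; left offset = 0.
Lower-right is two-thirds across and two-thirds down within the crop:
x = 0.00 + 2 × 7804.00/3 ≈ 5203; y = 215.36 + 2 × 5574.29/3 ≈ 3932.

(5203, 3932)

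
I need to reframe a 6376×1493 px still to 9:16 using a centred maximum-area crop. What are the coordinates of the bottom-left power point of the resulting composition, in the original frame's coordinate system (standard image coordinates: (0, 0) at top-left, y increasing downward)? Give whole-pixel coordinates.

x = 3048 px, y = 995 px

6376/1493 > 9/16, so the 9:16 crop keeps the full height 1493 and trims width to 1493 × 9/16 = 839.81 px.
Left offset = (6376 − 839.81)/2 = 2768.09 px; top offset = 0.
Bottom-left is one-third across and two-thirds down within the crop:
x = 2768.09 + 1 × 839.81/3 ≈ 3048; y = 0.00 + 2 × 1493.00/3 ≈ 995.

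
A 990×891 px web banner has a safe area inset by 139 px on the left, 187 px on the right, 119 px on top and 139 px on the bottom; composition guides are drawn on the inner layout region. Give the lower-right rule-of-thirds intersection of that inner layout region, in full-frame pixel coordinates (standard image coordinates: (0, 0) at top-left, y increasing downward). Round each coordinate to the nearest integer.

x = 582 px, y = 541 px

Content width = 990 − 139 − 187 = 664 px; content height = 891 − 119 − 139 = 633 px.
Lower-right is two-thirds across and two-thirds down within the inner layout region.
x = 139 + 2 × 664/3 = 139 + 442.67 ≈ 582
y = 119 + 2 × 633/3 = 119 + 422.00 ≈ 541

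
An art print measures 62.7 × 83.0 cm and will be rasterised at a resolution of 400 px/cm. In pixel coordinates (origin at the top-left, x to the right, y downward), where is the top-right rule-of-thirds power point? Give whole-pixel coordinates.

In pixels the canvas is 62.7 × 400 = 25080 wide and 83.0 × 400 = 33200 tall.
The top-right point is two-thirds across and one-third down:
x = 2 × 25080/3 ≈ 16720; y = 1 × 33200/3 ≈ 11067.

x = 16720 px, y = 11067 px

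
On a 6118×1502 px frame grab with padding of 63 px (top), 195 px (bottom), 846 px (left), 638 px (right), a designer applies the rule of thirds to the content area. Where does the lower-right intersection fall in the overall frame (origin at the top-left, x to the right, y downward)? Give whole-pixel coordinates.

x = 3935 px, y = 892 px

Content width = 6118 − 846 − 638 = 4634 px; content height = 1502 − 63 − 195 = 1244 px.
Lower-right is two-thirds across and two-thirds down within the content area.
x = 846 + 2 × 4634/3 = 846 + 3089.33 ≈ 3935
y = 63 + 2 × 1244/3 = 63 + 829.33 ≈ 892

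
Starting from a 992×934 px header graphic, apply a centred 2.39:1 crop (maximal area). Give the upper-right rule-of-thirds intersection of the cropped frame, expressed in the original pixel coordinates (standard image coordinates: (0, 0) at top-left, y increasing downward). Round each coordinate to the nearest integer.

992/934 < 2.39/1, so the 2.39:1 crop keeps the full width 992 and trims height to 992 × 1/2.39 = 415.06 px.
Top offset = (934 − 415.06)/2 = 259.47 px; left offset = 0.
Upper-right is two-thirds across and one-third down within the crop:
x = 0.00 + 2 × 992.00/3 ≈ 661; y = 259.47 + 1 × 415.06/3 ≈ 398.

(661, 398)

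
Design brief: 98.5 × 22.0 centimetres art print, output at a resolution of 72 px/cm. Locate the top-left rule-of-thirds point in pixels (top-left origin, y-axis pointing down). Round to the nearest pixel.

(2364, 528)

In pixels the canvas is 98.5 × 72 = 7092 wide and 22.0 × 72 = 1584 tall.
The top-left point is one-third across and one-third down:
x = 1 × 7092/3 ≈ 2364; y = 1 × 1584/3 ≈ 528.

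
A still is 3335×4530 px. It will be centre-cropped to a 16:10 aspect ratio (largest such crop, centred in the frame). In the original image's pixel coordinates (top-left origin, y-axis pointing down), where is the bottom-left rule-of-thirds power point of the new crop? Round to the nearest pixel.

x = 1112 px, y = 2612 px

3335/4530 < 16/10, so the 16:10 crop keeps the full width 3335 and trims height to 3335 × 10/16 = 2084.38 px.
Top offset = (4530 − 2084.38)/2 = 1222.81 px; left offset = 0.
Bottom-left is one-third across and two-thirds down within the crop:
x = 0.00 + 1 × 3335.00/3 ≈ 1112; y = 1222.81 + 2 × 2084.38/3 ≈ 2612.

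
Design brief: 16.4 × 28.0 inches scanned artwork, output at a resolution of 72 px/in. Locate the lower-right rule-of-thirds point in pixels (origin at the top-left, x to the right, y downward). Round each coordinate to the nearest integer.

(787, 1344)

In pixels the canvas is 16.4 × 72 = 1180.8 wide and 28.0 × 72 = 2016 tall.
The lower-right point is two-thirds across and two-thirds down:
x = 2 × 1180.8/3 ≈ 787; y = 2 × 2016/3 ≈ 1344.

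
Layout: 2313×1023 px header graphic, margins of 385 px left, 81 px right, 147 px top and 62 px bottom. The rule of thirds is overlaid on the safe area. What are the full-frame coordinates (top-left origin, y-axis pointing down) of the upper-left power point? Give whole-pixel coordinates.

Content width = 2313 − 385 − 81 = 1847 px; content height = 1023 − 147 − 62 = 814 px.
Upper-left is one-third across and one-third down within the safe area.
x = 385 + 1 × 1847/3 = 385 + 615.67 ≈ 1001
y = 147 + 1 × 814/3 = 147 + 271.33 ≈ 418

x = 1001 px, y = 418 px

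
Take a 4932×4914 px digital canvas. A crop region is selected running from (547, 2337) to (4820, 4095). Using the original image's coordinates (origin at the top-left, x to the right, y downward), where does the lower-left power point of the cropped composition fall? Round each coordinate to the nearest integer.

(1971, 3509)

Crop width = 4820 − 547 = 4273 px; one third is 1424.33 px.
Crop height = 4095 − 2337 = 1758 px; one third is 586.00 px.
The lower-left point is one-third across and two-thirds down within the crop:
x = 547 + 1 × 1424.33 ≈ 1971; y = 2337 + 2 × 586.00 ≈ 3509.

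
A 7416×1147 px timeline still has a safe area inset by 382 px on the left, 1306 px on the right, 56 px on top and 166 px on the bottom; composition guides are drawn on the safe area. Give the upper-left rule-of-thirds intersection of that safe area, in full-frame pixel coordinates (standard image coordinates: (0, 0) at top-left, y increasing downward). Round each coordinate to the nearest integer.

(2291, 364)

Content width = 7416 − 382 − 1306 = 5728 px; content height = 1147 − 56 − 166 = 925 px.
Upper-left is one-third across and one-third down within the safe area.
x = 382 + 1 × 5728/3 = 382 + 1909.33 ≈ 2291
y = 56 + 1 × 925/3 = 56 + 308.33 ≈ 364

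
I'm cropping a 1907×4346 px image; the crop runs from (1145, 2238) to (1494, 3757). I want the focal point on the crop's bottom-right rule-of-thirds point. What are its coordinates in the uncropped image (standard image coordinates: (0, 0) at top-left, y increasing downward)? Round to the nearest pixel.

Crop width = 1494 − 1145 = 349 px; one third is 116.33 px.
Crop height = 3757 − 2238 = 1519 px; one third is 506.33 px.
The bottom-right point is two-thirds across and two-thirds down within the crop:
x = 1145 + 2 × 116.33 ≈ 1378; y = 2238 + 2 × 506.33 ≈ 3251.

(1378, 3251)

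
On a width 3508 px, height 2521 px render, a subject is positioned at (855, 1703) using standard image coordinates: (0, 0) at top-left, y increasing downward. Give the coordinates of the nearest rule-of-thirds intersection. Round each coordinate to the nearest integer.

x = 1169 px, y = 1681 px

Third lines: x ∈ {1169, 2339}, y ∈ {840, 1681}.
855 is closer to x = 1169; 1703 is closer to y = 1681.
So the nearest intersection is the lower-left power point.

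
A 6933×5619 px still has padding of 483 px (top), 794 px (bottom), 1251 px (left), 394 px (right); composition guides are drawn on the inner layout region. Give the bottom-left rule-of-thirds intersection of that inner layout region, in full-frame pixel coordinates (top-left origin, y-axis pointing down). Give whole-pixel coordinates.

(3014, 3378)

Content width = 6933 − 1251 − 394 = 5288 px; content height = 5619 − 483 − 794 = 4342 px.
Bottom-left is one-third across and two-thirds down within the inner layout region.
x = 1251 + 1 × 5288/3 = 1251 + 1762.67 ≈ 3014
y = 483 + 2 × 4342/3 = 483 + 2894.67 ≈ 3378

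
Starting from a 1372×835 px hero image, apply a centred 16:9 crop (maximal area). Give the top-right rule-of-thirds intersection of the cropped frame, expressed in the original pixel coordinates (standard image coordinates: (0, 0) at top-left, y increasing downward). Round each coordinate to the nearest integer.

x = 915 px, y = 289 px

1372/835 < 16/9, so the 16:9 crop keeps the full width 1372 and trims height to 1372 × 9/16 = 771.75 px.
Top offset = (835 − 771.75)/2 = 31.62 px; left offset = 0.
Top-right is two-thirds across and one-third down within the crop:
x = 0.00 + 2 × 1372.00/3 ≈ 915; y = 31.62 + 1 × 771.75/3 ≈ 289.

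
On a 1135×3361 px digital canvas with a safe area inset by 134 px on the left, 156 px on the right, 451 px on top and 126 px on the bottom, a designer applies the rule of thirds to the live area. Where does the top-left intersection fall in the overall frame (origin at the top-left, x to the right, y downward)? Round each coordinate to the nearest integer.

x = 416 px, y = 1379 px

Content width = 1135 − 134 − 156 = 845 px; content height = 3361 − 451 − 126 = 2784 px.
Top-left is one-third across and one-third down within the live area.
x = 134 + 1 × 845/3 = 134 + 281.67 ≈ 416
y = 451 + 1 × 2784/3 = 451 + 928.00 ≈ 1379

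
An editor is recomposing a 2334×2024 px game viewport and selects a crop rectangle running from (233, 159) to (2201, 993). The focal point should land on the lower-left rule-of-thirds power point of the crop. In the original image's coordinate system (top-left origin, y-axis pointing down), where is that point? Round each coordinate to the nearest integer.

x = 889 px, y = 715 px

Crop width = 2201 − 233 = 1968 px; one third is 656.00 px.
Crop height = 993 − 159 = 834 px; one third is 278.00 px.
The lower-left point is one-third across and two-thirds down within the crop:
x = 233 + 1 × 656.00 ≈ 889; y = 159 + 2 × 278.00 ≈ 715.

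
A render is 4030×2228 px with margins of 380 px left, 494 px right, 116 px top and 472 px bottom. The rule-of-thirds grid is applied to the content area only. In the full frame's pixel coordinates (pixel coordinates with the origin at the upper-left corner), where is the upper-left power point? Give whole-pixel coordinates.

x = 1432 px, y = 663 px

Content width = 4030 − 380 − 494 = 3156 px; content height = 2228 − 116 − 472 = 1640 px.
Upper-left is one-third across and one-third down within the content area.
x = 380 + 1 × 3156/3 = 380 + 1052.00 ≈ 1432
y = 116 + 1 × 1640/3 = 116 + 546.67 ≈ 663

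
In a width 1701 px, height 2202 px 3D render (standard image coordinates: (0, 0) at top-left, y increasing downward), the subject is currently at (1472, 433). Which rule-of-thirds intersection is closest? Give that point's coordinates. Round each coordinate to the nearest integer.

Third lines: x ∈ {567, 1134}, y ∈ {734, 1468}.
1472 is closer to x = 1134; 433 is closer to y = 734.
So the nearest intersection is the upper-right power point.

(1134, 734)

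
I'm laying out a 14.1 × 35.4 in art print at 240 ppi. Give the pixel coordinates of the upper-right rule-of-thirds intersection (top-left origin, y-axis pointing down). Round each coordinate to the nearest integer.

In pixels the canvas is 14.1 × 240 = 3384 wide and 35.4 × 240 = 8496 tall.
The upper-right point is two-thirds across and one-third down:
x = 2 × 3384/3 ≈ 2256; y = 1 × 8496/3 ≈ 2832.

(2256, 2832)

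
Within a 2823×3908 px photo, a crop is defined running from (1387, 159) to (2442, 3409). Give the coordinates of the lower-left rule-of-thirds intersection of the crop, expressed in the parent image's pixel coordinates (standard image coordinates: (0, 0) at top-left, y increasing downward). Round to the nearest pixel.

(1739, 2326)

Crop width = 2442 − 1387 = 1055 px; one third is 351.67 px.
Crop height = 3409 − 159 = 3250 px; one third is 1083.33 px.
The lower-left point is one-third across and two-thirds down within the crop:
x = 1387 + 1 × 351.67 ≈ 1739; y = 159 + 2 × 1083.33 ≈ 2326.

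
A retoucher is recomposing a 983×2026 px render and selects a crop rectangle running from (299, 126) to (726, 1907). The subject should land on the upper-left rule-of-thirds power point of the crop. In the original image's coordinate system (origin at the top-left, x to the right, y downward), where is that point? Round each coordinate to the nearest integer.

Crop width = 726 − 299 = 427 px; one third is 142.33 px.
Crop height = 1907 − 126 = 1781 px; one third is 593.67 px.
The upper-left point is one-third across and one-third down within the crop:
x = 299 + 1 × 142.33 ≈ 441; y = 126 + 1 × 593.67 ≈ 720.

x = 441 px, y = 720 px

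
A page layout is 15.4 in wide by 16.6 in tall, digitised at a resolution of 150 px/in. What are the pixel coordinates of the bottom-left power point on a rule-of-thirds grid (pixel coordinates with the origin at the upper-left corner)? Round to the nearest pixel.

(770, 1660)

In pixels the canvas is 15.4 × 150 = 2310 wide and 16.6 × 150 = 2490 tall.
The bottom-left point is one-third across and two-thirds down:
x = 1 × 2310/3 ≈ 770; y = 2 × 2490/3 ≈ 1660.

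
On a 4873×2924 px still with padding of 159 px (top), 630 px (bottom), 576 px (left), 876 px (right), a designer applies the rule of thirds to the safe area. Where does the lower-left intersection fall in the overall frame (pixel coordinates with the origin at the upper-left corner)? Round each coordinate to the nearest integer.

Content width = 4873 − 576 − 876 = 3421 px; content height = 2924 − 159 − 630 = 2135 px.
Lower-left is one-third across and two-thirds down within the safe area.
x = 576 + 1 × 3421/3 = 576 + 1140.33 ≈ 1716
y = 159 + 2 × 2135/3 = 159 + 1423.33 ≈ 1582

(1716, 1582)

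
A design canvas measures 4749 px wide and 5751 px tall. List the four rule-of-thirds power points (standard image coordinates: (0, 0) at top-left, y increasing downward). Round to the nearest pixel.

One third of 4749 is 1583; one third of 5751 is 1917.
Vertical third lines at x = 1583 and x = 3166; horizontal third lines at y = 1917 and y = 3834.

(1583, 1917), (3166, 1917), (1583, 3834), (3166, 3834)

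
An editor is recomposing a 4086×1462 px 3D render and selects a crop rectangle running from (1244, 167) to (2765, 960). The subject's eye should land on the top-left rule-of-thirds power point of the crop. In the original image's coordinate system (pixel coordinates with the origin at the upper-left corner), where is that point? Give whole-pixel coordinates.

Crop width = 2765 − 1244 = 1521 px; one third is 507.00 px.
Crop height = 960 − 167 = 793 px; one third is 264.33 px.
The top-left point is one-third across and one-third down within the crop:
x = 1244 + 1 × 507.00 ≈ 1751; y = 167 + 1 × 264.33 ≈ 431.

(1751, 431)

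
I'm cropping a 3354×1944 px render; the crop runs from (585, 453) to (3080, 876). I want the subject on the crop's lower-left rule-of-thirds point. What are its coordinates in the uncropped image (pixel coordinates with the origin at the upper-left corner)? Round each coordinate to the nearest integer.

(1417, 735)

Crop width = 3080 − 585 = 2495 px; one third is 831.67 px.
Crop height = 876 − 453 = 423 px; one third is 141.00 px.
The lower-left point is one-third across and two-thirds down within the crop:
x = 585 + 1 × 831.67 ≈ 1417; y = 453 + 2 × 141.00 ≈ 735.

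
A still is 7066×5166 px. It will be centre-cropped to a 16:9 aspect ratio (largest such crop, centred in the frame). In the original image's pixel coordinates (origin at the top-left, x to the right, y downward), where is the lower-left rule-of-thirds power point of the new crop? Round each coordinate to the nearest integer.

(2355, 3245)

7066/5166 < 16/9, so the 16:9 crop keeps the full width 7066 and trims height to 7066 × 9/16 = 3974.62 px.
Top offset = (5166 − 3974.62)/2 = 595.69 px; left offset = 0.
Lower-left is one-third across and two-thirds down within the crop:
x = 0.00 + 1 × 7066.00/3 ≈ 2355; y = 595.69 + 2 × 3974.62/3 ≈ 3245.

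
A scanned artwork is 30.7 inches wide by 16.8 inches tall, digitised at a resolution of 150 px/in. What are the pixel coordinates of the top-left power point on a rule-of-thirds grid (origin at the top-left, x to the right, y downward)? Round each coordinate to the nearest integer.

In pixels the canvas is 30.7 × 150 = 4605 wide and 16.8 × 150 = 2520 tall.
The top-left point is one-third across and one-third down:
x = 1 × 4605/3 ≈ 1535; y = 1 × 2520/3 ≈ 840.

(1535, 840)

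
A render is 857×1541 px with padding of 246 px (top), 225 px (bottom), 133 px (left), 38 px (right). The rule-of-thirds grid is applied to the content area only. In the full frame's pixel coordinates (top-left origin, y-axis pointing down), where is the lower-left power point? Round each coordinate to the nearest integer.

Content width = 857 − 133 − 38 = 686 px; content height = 1541 − 246 − 225 = 1070 px.
Lower-left is one-third across and two-thirds down within the content area.
x = 133 + 1 × 686/3 = 133 + 228.67 ≈ 362
y = 246 + 2 × 1070/3 = 246 + 713.33 ≈ 959

(362, 959)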